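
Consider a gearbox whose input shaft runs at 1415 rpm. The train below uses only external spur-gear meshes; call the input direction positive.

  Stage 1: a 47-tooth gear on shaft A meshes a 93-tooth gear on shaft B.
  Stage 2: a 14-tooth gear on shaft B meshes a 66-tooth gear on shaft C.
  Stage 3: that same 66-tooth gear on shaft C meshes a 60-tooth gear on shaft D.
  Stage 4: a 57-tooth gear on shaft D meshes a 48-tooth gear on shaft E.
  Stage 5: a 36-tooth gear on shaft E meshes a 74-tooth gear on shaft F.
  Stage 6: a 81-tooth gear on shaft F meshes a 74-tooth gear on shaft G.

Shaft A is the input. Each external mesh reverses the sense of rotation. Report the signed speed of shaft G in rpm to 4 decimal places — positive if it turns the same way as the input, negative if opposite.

+105.5130 rpm (same as input, |ω| = 105.5130 rpm)

Stage 1 [47T→93T]: ω = 1415.0000×47/93 = 715.1075 rpm, dir flips to −; running = −715.1075
Stage 2 [14T→66T]: ω = 715.1075×14/66 = 151.6895 rpm, dir flips to +; running = +151.6895
Stage 3 [66T→60T]: ω = 151.6895×66/60 = 166.8584 rpm, dir flips to −; running = −166.8584
Stage 4 [57T→48T]: ω = 166.8584×57/48 = 198.1444 rpm, dir flips to +; running = +198.1444
Stage 5 [36T→74T]: ω = 198.1444×36/74 = 96.3946 rpm, dir flips to −; running = −96.3946
Stage 6 [81T→74T]: ω = 96.3946×81/74 = 105.5130 rpm, dir flips to +; running = +105.5130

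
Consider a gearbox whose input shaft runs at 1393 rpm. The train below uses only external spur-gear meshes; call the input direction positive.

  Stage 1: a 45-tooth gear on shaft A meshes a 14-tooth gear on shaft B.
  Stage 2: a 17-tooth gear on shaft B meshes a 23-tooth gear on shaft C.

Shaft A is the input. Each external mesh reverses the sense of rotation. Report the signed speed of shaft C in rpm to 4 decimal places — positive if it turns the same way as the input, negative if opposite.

Stage 1 [45T→14T]: ω = 1393.0000×45/14 = 4477.5000 rpm, dir flips to −; running = −4477.5000
Stage 2 [17T→23T]: ω = 4477.5000×17/23 = 3309.4565 rpm, dir flips to +; running = +3309.4565

+3309.4565 rpm (same as input, |ω| = 3309.4565 rpm)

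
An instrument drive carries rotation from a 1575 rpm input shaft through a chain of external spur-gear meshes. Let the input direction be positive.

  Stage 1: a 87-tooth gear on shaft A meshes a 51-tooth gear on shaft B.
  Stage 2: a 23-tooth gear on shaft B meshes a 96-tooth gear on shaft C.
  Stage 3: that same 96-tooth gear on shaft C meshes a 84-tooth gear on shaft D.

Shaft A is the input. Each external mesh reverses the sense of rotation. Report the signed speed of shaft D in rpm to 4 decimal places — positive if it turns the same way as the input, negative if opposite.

Stage 1 [87T→51T]: ω = 1575.0000×87/51 = 2686.7647 rpm, dir flips to −; running = −2686.7647
Stage 2 [23T→96T]: ω = 2686.7647×23/96 = 643.7040 rpm, dir flips to +; running = +643.7040
Stage 3 [96T→84T]: ω = 643.7040×96/84 = 735.6618 rpm, dir flips to −; running = −735.6618

-735.6618 rpm (opposite to input, |ω| = 735.6618 rpm)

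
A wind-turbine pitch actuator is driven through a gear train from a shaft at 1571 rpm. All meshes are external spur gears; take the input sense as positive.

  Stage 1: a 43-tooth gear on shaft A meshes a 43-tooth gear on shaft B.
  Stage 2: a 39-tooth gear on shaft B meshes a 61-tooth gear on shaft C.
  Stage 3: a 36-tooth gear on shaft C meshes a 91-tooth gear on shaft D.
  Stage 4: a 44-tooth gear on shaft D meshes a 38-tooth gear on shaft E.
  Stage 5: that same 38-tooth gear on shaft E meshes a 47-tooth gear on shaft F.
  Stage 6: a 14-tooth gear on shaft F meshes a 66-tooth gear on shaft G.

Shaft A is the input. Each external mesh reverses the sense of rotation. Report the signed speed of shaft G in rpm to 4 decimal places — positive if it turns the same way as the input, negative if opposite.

Stage 1 [43T→43T]: ω = 1571.0000×43/43 = 1571.0000 rpm, dir flips to −; running = −1571.0000
Stage 2 [39T→61T]: ω = 1571.0000×39/61 = 1004.4098 rpm, dir flips to +; running = +1004.4098
Stage 3 [36T→91T]: ω = 1004.4098×36/91 = 397.3489 rpm, dir flips to −; running = −397.3489
Stage 4 [44T→38T]: ω = 397.3489×44/38 = 460.0883 rpm, dir flips to +; running = +460.0883
Stage 5 [38T→47T]: ω = 460.0883×38/47 = 371.9862 rpm, dir flips to −; running = −371.9862
Stage 6 [14T→66T]: ω = 371.9862×14/66 = 78.9062 rpm, dir flips to +; running = +78.9062

+78.9062 rpm (same as input, |ω| = 78.9062 rpm)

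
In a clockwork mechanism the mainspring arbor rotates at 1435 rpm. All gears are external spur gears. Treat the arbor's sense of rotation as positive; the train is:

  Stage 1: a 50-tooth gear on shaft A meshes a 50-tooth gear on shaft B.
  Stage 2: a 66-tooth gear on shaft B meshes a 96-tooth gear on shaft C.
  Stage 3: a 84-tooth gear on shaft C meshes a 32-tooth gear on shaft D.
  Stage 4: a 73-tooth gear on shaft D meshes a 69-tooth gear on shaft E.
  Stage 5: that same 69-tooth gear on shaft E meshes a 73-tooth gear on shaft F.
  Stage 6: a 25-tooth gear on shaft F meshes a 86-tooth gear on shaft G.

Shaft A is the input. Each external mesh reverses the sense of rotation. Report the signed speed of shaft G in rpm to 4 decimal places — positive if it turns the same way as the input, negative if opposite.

+752.8275 rpm (same as input, |ω| = 752.8275 rpm)

Stage 1 [50T→50T]: ω = 1435.0000×50/50 = 1435.0000 rpm, dir flips to −; running = −1435.0000
Stage 2 [66T→96T]: ω = 1435.0000×66/96 = 986.5625 rpm, dir flips to +; running = +986.5625
Stage 3 [84T→32T]: ω = 986.5625×84/32 = 2589.7266 rpm, dir flips to −; running = −2589.7266
Stage 4 [73T→69T]: ω = 2589.7266×73/69 = 2739.8556 rpm, dir flips to +; running = +2739.8556
Stage 5 [69T→73T]: ω = 2739.8556×69/73 = 2589.7266 rpm, dir flips to −; running = −2589.7266
Stage 6 [25T→86T]: ω = 2589.7266×25/86 = 752.8275 rpm, dir flips to +; running = +752.8275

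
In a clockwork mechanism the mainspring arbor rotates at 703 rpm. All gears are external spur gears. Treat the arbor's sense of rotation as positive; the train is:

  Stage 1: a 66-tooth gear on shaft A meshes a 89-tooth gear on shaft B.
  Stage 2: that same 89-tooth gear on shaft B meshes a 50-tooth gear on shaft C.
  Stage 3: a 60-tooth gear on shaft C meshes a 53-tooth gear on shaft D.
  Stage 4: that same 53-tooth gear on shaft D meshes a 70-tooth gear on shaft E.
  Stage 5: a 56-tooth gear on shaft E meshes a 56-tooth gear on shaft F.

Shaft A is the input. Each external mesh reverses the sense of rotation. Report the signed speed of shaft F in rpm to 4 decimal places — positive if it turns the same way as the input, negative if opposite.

Stage 1 [66T→89T]: ω = 703.0000×66/89 = 521.3258 rpm, dir flips to −; running = −521.3258
Stage 2 [89T→50T]: ω = 521.3258×89/50 = 927.9600 rpm, dir flips to +; running = +927.9600
Stage 3 [60T→53T]: ω = 927.9600×60/53 = 1050.5208 rpm, dir flips to −; running = −1050.5208
Stage 4 [53T→70T]: ω = 1050.5208×53/70 = 795.3943 rpm, dir flips to +; running = +795.3943
Stage 5 [56T→56T]: ω = 795.3943×56/56 = 795.3943 rpm, dir flips to −; running = −795.3943

-795.3943 rpm (opposite to input, |ω| = 795.3943 rpm)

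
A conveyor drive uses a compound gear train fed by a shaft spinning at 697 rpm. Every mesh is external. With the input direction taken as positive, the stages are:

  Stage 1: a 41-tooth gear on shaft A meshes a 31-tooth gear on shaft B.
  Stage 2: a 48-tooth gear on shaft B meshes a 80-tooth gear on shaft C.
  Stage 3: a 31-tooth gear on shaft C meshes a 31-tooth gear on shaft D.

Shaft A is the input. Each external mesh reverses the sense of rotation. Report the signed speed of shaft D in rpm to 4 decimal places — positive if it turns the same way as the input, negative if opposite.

-553.1032 rpm (opposite to input, |ω| = 553.1032 rpm)

Stage 1 [41T→31T]: ω = 697.0000×41/31 = 921.8387 rpm, dir flips to −; running = −921.8387
Stage 2 [48T→80T]: ω = 921.8387×48/80 = 553.1032 rpm, dir flips to +; running = +553.1032
Stage 3 [31T→31T]: ω = 553.1032×31/31 = 553.1032 rpm, dir flips to −; running = −553.1032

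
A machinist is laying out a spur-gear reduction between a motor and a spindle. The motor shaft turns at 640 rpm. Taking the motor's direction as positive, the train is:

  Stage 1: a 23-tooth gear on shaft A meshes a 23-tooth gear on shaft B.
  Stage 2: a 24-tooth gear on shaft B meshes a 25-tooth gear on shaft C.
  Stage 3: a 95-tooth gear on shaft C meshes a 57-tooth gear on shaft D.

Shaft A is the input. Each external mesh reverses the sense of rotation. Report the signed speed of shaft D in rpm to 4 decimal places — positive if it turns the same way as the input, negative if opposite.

-1024.0000 rpm (opposite to input, |ω| = 1024.0000 rpm)

Stage 1 [23T→23T]: ω = 640.0000×23/23 = 640.0000 rpm, dir flips to −; running = −640.0000
Stage 2 [24T→25T]: ω = 640.0000×24/25 = 614.4000 rpm, dir flips to +; running = +614.4000
Stage 3 [95T→57T]: ω = 614.4000×95/57 = 1024.0000 rpm, dir flips to −; running = −1024.0000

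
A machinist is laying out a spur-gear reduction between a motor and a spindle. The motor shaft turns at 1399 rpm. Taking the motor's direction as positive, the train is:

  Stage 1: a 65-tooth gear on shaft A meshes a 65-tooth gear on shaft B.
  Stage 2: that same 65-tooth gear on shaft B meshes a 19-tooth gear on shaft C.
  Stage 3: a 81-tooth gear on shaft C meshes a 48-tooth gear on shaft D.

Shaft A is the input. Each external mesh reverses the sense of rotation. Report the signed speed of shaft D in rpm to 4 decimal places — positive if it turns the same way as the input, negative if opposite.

-8076.4638 rpm (opposite to input, |ω| = 8076.4638 rpm)

Stage 1 [65T→65T]: ω = 1399.0000×65/65 = 1399.0000 rpm, dir flips to −; running = −1399.0000
Stage 2 [65T→19T]: ω = 1399.0000×65/19 = 4786.0526 rpm, dir flips to +; running = +4786.0526
Stage 3 [81T→48T]: ω = 4786.0526×81/48 = 8076.4638 rpm, dir flips to −; running = −8076.4638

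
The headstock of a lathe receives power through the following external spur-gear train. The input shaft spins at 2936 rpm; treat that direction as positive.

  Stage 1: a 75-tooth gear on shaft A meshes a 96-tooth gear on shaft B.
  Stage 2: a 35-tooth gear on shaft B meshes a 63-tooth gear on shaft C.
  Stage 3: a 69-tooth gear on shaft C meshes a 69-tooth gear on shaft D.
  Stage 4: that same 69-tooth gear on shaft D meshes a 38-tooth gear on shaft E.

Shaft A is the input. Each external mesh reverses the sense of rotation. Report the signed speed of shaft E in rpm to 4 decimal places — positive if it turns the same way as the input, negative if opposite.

+2313.8706 rpm (same as input, |ω| = 2313.8706 rpm)

Stage 1 [75T→96T]: ω = 2936.0000×75/96 = 2293.7500 rpm, dir flips to −; running = −2293.7500
Stage 2 [35T→63T]: ω = 2293.7500×35/63 = 1274.3056 rpm, dir flips to +; running = +1274.3056
Stage 3 [69T→69T]: ω = 1274.3056×69/69 = 1274.3056 rpm, dir flips to −; running = −1274.3056
Stage 4 [69T→38T]: ω = 1274.3056×69/38 = 2313.8706 rpm, dir flips to +; running = +2313.8706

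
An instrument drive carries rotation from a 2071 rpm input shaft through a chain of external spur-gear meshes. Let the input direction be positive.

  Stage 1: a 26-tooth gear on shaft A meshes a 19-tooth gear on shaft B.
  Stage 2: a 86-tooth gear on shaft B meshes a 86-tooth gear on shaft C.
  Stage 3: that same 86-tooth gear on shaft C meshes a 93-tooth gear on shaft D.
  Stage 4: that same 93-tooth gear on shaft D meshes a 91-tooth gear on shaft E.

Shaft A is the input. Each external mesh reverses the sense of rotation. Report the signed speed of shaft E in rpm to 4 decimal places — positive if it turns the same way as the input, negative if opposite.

+2678.2857 rpm (same as input, |ω| = 2678.2857 rpm)

Stage 1 [26T→19T]: ω = 2071.0000×26/19 = 2834.0000 rpm, dir flips to −; running = −2834.0000
Stage 2 [86T→86T]: ω = 2834.0000×86/86 = 2834.0000 rpm, dir flips to +; running = +2834.0000
Stage 3 [86T→93T]: ω = 2834.0000×86/93 = 2620.6882 rpm, dir flips to −; running = −2620.6882
Stage 4 [93T→91T]: ω = 2620.6882×93/91 = 2678.2857 rpm, dir flips to +; running = +2678.2857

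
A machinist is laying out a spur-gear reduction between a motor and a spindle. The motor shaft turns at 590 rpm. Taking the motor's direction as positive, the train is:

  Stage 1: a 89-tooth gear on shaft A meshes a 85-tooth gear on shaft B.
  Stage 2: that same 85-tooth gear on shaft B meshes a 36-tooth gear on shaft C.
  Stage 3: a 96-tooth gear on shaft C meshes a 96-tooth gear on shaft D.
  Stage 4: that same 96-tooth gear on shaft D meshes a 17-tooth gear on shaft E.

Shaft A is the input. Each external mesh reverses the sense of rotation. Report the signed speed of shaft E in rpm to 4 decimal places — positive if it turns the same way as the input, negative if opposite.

+8236.8627 rpm (same as input, |ω| = 8236.8627 rpm)

Stage 1 [89T→85T]: ω = 590.0000×89/85 = 617.7647 rpm, dir flips to −; running = −617.7647
Stage 2 [85T→36T]: ω = 617.7647×85/36 = 1458.6111 rpm, dir flips to +; running = +1458.6111
Stage 3 [96T→96T]: ω = 1458.6111×96/96 = 1458.6111 rpm, dir flips to −; running = −1458.6111
Stage 4 [96T→17T]: ω = 1458.6111×96/17 = 8236.8627 rpm, dir flips to +; running = +8236.8627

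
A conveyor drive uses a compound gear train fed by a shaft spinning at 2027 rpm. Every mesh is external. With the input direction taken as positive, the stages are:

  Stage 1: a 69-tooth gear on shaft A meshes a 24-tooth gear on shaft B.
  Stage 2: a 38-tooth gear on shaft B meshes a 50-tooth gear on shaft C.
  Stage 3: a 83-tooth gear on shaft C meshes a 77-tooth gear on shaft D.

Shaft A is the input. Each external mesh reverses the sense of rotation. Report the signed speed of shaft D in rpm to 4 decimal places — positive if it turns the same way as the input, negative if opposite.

-4774.1115 rpm (opposite to input, |ω| = 4774.1115 rpm)

Stage 1 [69T→24T]: ω = 2027.0000×69/24 = 5827.6250 rpm, dir flips to −; running = −5827.6250
Stage 2 [38T→50T]: ω = 5827.6250×38/50 = 4428.9950 rpm, dir flips to +; running = +4428.9950
Stage 3 [83T→77T]: ω = 4428.9950×83/77 = 4774.1115 rpm, dir flips to −; running = −4774.1115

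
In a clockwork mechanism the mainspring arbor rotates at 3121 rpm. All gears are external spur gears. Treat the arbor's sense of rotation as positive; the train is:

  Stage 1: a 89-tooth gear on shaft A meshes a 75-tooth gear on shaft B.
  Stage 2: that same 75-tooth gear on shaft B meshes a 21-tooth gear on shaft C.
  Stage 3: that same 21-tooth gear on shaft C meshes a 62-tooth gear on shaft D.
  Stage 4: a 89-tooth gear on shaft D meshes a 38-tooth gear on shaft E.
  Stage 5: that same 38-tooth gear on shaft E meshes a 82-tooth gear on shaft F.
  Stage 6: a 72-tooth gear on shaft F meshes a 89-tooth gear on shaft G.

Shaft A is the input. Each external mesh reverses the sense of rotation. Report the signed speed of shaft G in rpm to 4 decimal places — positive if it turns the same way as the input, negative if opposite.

+3933.7860 rpm (same as input, |ω| = 3933.7860 rpm)

Stage 1 [89T→75T]: ω = 3121.0000×89/75 = 3703.5867 rpm, dir flips to −; running = −3703.5867
Stage 2 [75T→21T]: ω = 3703.5867×75/21 = 13227.0952 rpm, dir flips to +; running = +13227.0952
Stage 3 [21T→62T]: ω = 13227.0952×21/62 = 4480.1452 rpm, dir flips to −; running = −4480.1452
Stage 4 [89T→38T]: ω = 4480.1452×89/38 = 10492.9716 rpm, dir flips to +; running = +10492.9716
Stage 5 [38T→82T]: ω = 10492.9716×38/82 = 4862.5966 rpm, dir flips to −; running = −4862.5966
Stage 6 [72T→89T]: ω = 4862.5966×72/89 = 3933.7860 rpm, dir flips to +; running = +3933.7860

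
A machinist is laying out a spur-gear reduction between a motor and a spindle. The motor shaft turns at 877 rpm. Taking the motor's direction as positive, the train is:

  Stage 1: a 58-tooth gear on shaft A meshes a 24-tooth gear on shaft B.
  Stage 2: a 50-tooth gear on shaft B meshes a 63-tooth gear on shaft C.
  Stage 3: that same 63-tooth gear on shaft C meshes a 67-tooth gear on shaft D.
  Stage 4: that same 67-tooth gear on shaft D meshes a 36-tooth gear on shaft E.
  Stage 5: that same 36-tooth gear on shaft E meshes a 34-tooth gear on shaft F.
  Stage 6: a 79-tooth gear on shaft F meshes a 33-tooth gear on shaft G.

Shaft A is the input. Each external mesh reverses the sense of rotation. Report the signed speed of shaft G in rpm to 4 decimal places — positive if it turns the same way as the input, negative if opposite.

+7461.4045 rpm (same as input, |ω| = 7461.4045 rpm)

Stage 1 [58T→24T]: ω = 877.0000×58/24 = 2119.4167 rpm, dir flips to −; running = −2119.4167
Stage 2 [50T→63T]: ω = 2119.4167×50/63 = 1682.0767 rpm, dir flips to +; running = +1682.0767
Stage 3 [63T→67T]: ω = 1682.0767×63/67 = 1581.6542 rpm, dir flips to −; running = −1581.6542
Stage 4 [67T→36T]: ω = 1581.6542×67/36 = 2943.6343 rpm, dir flips to +; running = +2943.6343
Stage 5 [36T→34T]: ω = 2943.6343×36/34 = 3116.7892 rpm, dir flips to −; running = −3116.7892
Stage 6 [79T→33T]: ω = 3116.7892×79/33 = 7461.4045 rpm, dir flips to +; running = +7461.4045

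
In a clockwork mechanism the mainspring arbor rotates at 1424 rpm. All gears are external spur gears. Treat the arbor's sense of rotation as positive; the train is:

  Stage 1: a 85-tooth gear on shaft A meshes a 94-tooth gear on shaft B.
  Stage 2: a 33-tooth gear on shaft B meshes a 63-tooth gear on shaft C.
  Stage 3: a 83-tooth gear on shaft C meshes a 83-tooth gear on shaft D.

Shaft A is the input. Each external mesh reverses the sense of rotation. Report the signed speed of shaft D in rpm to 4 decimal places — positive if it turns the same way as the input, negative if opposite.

-674.4883 rpm (opposite to input, |ω| = 674.4883 rpm)

Stage 1 [85T→94T]: ω = 1424.0000×85/94 = 1287.6596 rpm, dir flips to −; running = −1287.6596
Stage 2 [33T→63T]: ω = 1287.6596×33/63 = 674.4883 rpm, dir flips to +; running = +674.4883
Stage 3 [83T→83T]: ω = 674.4883×83/83 = 674.4883 rpm, dir flips to −; running = −674.4883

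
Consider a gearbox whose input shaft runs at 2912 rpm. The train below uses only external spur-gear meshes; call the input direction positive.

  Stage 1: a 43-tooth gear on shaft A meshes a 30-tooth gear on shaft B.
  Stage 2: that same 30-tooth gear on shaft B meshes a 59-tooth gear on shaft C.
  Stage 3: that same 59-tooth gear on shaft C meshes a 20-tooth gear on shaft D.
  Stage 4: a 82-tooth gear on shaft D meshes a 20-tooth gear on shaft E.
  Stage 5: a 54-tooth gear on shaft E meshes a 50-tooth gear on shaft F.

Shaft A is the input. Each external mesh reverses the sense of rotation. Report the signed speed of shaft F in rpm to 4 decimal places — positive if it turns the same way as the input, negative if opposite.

-27722.8224 rpm (opposite to input, |ω| = 27722.8224 rpm)

Stage 1 [43T→30T]: ω = 2912.0000×43/30 = 4173.8667 rpm, dir flips to −; running = −4173.8667
Stage 2 [30T→59T]: ω = 4173.8667×30/59 = 2122.3051 rpm, dir flips to +; running = +2122.3051
Stage 3 [59T→20T]: ω = 2122.3051×59/20 = 6260.8000 rpm, dir flips to −; running = −6260.8000
Stage 4 [82T→20T]: ω = 6260.8000×82/20 = 25669.2800 rpm, dir flips to +; running = +25669.2800
Stage 5 [54T→50T]: ω = 25669.2800×54/50 = 27722.8224 rpm, dir flips to −; running = −27722.8224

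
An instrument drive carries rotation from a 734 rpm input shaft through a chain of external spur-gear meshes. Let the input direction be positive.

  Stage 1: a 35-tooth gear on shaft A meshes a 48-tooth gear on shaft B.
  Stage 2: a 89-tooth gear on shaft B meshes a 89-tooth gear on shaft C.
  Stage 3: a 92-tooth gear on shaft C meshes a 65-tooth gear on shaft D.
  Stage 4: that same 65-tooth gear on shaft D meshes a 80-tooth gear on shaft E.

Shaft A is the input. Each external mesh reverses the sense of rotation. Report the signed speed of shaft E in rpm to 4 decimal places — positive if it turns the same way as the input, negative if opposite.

+615.4896 rpm (same as input, |ω| = 615.4896 rpm)

Stage 1 [35T→48T]: ω = 734.0000×35/48 = 535.2083 rpm, dir flips to −; running = −535.2083
Stage 2 [89T→89T]: ω = 535.2083×89/89 = 535.2083 rpm, dir flips to +; running = +535.2083
Stage 3 [92T→65T]: ω = 535.2083×92/65 = 757.5256 rpm, dir flips to −; running = −757.5256
Stage 4 [65T→80T]: ω = 757.5256×65/80 = 615.4896 rpm, dir flips to +; running = +615.4896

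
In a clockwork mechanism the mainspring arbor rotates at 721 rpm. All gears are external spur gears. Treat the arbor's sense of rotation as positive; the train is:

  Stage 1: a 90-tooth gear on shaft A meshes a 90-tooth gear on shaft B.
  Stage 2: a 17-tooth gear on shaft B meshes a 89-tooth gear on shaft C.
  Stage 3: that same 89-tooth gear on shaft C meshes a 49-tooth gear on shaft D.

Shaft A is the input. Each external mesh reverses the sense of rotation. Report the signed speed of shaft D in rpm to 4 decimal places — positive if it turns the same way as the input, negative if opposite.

-250.1429 rpm (opposite to input, |ω| = 250.1429 rpm)

Stage 1 [90T→90T]: ω = 721.0000×90/90 = 721.0000 rpm, dir flips to −; running = −721.0000
Stage 2 [17T→89T]: ω = 721.0000×17/89 = 137.7191 rpm, dir flips to +; running = +137.7191
Stage 3 [89T→49T]: ω = 137.7191×89/49 = 250.1429 rpm, dir flips to −; running = −250.1429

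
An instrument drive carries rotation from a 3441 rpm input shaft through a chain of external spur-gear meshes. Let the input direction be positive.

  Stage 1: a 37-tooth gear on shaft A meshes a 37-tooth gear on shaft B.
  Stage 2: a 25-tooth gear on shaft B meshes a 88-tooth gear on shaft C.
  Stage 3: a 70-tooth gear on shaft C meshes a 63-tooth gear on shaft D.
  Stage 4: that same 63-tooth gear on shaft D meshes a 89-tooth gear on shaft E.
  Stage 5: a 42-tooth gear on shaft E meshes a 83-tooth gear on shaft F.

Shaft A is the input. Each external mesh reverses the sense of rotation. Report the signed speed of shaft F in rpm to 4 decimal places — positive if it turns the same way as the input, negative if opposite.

Stage 1 [37T→37T]: ω = 3441.0000×37/37 = 3441.0000 rpm, dir flips to −; running = −3441.0000
Stage 2 [25T→88T]: ω = 3441.0000×25/88 = 977.5568 rpm, dir flips to +; running = +977.5568
Stage 3 [70T→63T]: ω = 977.5568×70/63 = 1086.1742 rpm, dir flips to −; running = −1086.1742
Stage 4 [63T→89T]: ω = 1086.1742×63/89 = 768.8649 rpm, dir flips to +; running = +768.8649
Stage 5 [42T→83T]: ω = 768.8649×42/83 = 389.0642 rpm, dir flips to −; running = −389.0642

-389.0642 rpm (opposite to input, |ω| = 389.0642 rpm)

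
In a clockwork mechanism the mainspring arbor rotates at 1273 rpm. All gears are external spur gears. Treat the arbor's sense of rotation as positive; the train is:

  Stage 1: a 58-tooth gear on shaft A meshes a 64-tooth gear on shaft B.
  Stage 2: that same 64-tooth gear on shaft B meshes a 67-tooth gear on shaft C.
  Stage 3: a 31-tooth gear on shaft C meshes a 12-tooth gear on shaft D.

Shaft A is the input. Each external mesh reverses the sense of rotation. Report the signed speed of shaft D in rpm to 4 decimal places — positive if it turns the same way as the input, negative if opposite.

Stage 1 [58T→64T]: ω = 1273.0000×58/64 = 1153.6562 rpm, dir flips to −; running = −1153.6562
Stage 2 [64T→67T]: ω = 1153.6562×64/67 = 1102.0000 rpm, dir flips to +; running = +1102.0000
Stage 3 [31T→12T]: ω = 1102.0000×31/12 = 2846.8333 rpm, dir flips to −; running = −2846.8333

-2846.8333 rpm (opposite to input, |ω| = 2846.8333 rpm)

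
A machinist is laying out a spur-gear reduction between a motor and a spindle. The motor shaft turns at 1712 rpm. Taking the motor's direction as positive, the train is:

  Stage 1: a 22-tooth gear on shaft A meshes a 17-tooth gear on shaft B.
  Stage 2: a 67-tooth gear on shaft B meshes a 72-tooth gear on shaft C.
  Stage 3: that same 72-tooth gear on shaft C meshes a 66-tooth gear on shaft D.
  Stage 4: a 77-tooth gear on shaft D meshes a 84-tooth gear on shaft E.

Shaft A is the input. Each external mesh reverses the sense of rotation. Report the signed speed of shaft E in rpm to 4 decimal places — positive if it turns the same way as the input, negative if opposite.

+2061.6732 rpm (same as input, |ω| = 2061.6732 rpm)

Stage 1 [22T→17T]: ω = 1712.0000×22/17 = 2215.5294 rpm, dir flips to −; running = −2215.5294
Stage 2 [67T→72T]: ω = 2215.5294×67/72 = 2061.6732 rpm, dir flips to +; running = +2061.6732
Stage 3 [72T→66T]: ω = 2061.6732×72/66 = 2249.0980 rpm, dir flips to −; running = −2249.0980
Stage 4 [77T→84T]: ω = 2249.0980×77/84 = 2061.6732 rpm, dir flips to +; running = +2061.6732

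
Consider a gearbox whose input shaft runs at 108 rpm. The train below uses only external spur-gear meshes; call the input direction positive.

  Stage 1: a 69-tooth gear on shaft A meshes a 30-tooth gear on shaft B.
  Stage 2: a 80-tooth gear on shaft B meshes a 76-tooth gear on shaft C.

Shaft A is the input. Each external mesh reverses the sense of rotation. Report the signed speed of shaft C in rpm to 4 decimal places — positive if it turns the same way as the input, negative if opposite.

Stage 1 [69T→30T]: ω = 108.0000×69/30 = 248.4000 rpm, dir flips to −; running = −248.4000
Stage 2 [80T→76T]: ω = 248.4000×80/76 = 261.4737 rpm, dir flips to +; running = +261.4737

+261.4737 rpm (same as input, |ω| = 261.4737 rpm)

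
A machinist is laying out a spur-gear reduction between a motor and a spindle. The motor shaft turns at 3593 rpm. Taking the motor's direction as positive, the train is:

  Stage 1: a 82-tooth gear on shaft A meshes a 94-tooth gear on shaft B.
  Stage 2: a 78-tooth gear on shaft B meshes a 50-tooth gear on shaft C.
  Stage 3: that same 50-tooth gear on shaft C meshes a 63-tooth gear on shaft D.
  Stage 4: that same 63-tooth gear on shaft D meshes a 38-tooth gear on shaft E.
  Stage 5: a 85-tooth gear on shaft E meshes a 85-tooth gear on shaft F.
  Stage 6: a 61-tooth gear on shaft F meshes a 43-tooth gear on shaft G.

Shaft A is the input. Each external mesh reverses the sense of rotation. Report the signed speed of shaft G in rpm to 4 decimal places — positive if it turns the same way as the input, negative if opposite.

+9126.7384 rpm (same as input, |ω| = 9126.7384 rpm)

Stage 1 [82T→94T]: ω = 3593.0000×82/94 = 3134.3191 rpm, dir flips to −; running = −3134.3191
Stage 2 [78T→50T]: ω = 3134.3191×78/50 = 4889.5379 rpm, dir flips to +; running = +4889.5379
Stage 3 [50T→63T]: ω = 4889.5379×50/63 = 3880.5856 rpm, dir flips to −; running = −3880.5856
Stage 4 [63T→38T]: ω = 3880.5856×63/38 = 6433.6025 rpm, dir flips to +; running = +6433.6025
Stage 5 [85T→85T]: ω = 6433.6025×85/85 = 6433.6025 rpm, dir flips to −; running = −6433.6025
Stage 6 [61T→43T]: ω = 6433.6025×61/43 = 9126.7384 rpm, dir flips to +; running = +9126.7384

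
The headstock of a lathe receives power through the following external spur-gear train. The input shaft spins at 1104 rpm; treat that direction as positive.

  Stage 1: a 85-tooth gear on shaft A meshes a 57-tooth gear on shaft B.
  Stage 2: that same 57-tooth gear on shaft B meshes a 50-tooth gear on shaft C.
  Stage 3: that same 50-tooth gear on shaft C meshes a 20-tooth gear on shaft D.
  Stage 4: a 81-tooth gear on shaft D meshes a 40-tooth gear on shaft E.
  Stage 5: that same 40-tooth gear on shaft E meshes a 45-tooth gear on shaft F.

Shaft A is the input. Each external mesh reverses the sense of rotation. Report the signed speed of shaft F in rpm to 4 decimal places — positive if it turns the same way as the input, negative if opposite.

Stage 1 [85T→57T]: ω = 1104.0000×85/57 = 1646.3158 rpm, dir flips to −; running = −1646.3158
Stage 2 [57T→50T]: ω = 1646.3158×57/50 = 1876.8000 rpm, dir flips to +; running = +1876.8000
Stage 3 [50T→20T]: ω = 1876.8000×50/20 = 4692.0000 rpm, dir flips to −; running = −4692.0000
Stage 4 [81T→40T]: ω = 4692.0000×81/40 = 9501.3000 rpm, dir flips to +; running = +9501.3000
Stage 5 [40T→45T]: ω = 9501.3000×40/45 = 8445.6000 rpm, dir flips to −; running = −8445.6000

-8445.6000 rpm (opposite to input, |ω| = 8445.6000 rpm)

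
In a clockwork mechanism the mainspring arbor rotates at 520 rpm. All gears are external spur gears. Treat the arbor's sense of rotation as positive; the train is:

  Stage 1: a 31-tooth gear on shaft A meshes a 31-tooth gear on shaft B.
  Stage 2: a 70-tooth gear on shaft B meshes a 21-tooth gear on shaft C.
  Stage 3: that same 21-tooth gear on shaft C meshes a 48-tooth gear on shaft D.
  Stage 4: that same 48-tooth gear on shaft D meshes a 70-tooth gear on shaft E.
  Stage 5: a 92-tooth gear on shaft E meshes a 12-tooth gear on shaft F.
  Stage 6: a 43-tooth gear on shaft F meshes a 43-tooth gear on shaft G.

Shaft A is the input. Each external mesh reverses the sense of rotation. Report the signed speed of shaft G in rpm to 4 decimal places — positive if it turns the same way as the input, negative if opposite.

+3986.6667 rpm (same as input, |ω| = 3986.6667 rpm)

Stage 1 [31T→31T]: ω = 520.0000×31/31 = 520.0000 rpm, dir flips to −; running = −520.0000
Stage 2 [70T→21T]: ω = 520.0000×70/21 = 1733.3333 rpm, dir flips to +; running = +1733.3333
Stage 3 [21T→48T]: ω = 1733.3333×21/48 = 758.3333 rpm, dir flips to −; running = −758.3333
Stage 4 [48T→70T]: ω = 758.3333×48/70 = 520.0000 rpm, dir flips to +; running = +520.0000
Stage 5 [92T→12T]: ω = 520.0000×92/12 = 3986.6667 rpm, dir flips to −; running = −3986.6667
Stage 6 [43T→43T]: ω = 3986.6667×43/43 = 3986.6667 rpm, dir flips to +; running = +3986.6667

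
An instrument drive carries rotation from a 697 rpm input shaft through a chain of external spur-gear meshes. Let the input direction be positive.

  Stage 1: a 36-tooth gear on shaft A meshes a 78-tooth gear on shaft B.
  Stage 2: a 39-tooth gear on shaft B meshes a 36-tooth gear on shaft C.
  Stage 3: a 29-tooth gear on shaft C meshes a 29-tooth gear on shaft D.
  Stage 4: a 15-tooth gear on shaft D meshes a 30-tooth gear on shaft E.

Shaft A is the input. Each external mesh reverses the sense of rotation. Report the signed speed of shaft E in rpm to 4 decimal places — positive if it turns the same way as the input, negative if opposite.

Stage 1 [36T→78T]: ω = 697.0000×36/78 = 321.6923 rpm, dir flips to −; running = −321.6923
Stage 2 [39T→36T]: ω = 321.6923×39/36 = 348.5000 rpm, dir flips to +; running = +348.5000
Stage 3 [29T→29T]: ω = 348.5000×29/29 = 348.5000 rpm, dir flips to −; running = −348.5000
Stage 4 [15T→30T]: ω = 348.5000×15/30 = 174.2500 rpm, dir flips to +; running = +174.2500

+174.2500 rpm (same as input, |ω| = 174.2500 rpm)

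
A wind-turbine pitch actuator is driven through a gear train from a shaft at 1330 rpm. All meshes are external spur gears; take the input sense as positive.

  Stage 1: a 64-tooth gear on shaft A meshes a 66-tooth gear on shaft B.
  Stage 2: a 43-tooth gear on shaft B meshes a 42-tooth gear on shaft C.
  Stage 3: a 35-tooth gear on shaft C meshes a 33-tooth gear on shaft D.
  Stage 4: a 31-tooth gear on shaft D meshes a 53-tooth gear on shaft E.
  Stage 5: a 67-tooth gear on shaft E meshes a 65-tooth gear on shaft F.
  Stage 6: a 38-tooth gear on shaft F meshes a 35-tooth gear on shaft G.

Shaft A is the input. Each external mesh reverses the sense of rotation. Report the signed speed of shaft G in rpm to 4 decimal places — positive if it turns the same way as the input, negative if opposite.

Stage 1 [64T→66T]: ω = 1330.0000×64/66 = 1289.6970 rpm, dir flips to −; running = −1289.6970
Stage 2 [43T→42T]: ω = 1289.6970×43/42 = 1320.4040 rpm, dir flips to +; running = +1320.4040
Stage 3 [35T→33T]: ω = 1320.4040×35/33 = 1400.4285 rpm, dir flips to −; running = −1400.4285
Stage 4 [31T→53T]: ω = 1400.4285×31/53 = 819.1186 rpm, dir flips to +; running = +819.1186
Stage 5 [67T→65T]: ω = 819.1186×67/65 = 844.3222 rpm, dir flips to −; running = −844.3222
Stage 6 [38T→35T]: ω = 844.3222×38/35 = 916.6927 rpm, dir flips to +; running = +916.6927

+916.6927 rpm (same as input, |ω| = 916.6927 rpm)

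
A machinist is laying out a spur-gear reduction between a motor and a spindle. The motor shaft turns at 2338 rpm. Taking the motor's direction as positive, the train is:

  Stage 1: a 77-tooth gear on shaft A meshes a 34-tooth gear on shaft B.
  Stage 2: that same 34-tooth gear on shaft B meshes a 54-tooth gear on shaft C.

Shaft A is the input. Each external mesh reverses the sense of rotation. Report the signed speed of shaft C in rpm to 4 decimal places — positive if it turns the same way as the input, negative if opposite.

+3333.8148 rpm (same as input, |ω| = 3333.8148 rpm)

Stage 1 [77T→34T]: ω = 2338.0000×77/34 = 5294.8824 rpm, dir flips to −; running = −5294.8824
Stage 2 [34T→54T]: ω = 5294.8824×34/54 = 3333.8148 rpm, dir flips to +; running = +3333.8148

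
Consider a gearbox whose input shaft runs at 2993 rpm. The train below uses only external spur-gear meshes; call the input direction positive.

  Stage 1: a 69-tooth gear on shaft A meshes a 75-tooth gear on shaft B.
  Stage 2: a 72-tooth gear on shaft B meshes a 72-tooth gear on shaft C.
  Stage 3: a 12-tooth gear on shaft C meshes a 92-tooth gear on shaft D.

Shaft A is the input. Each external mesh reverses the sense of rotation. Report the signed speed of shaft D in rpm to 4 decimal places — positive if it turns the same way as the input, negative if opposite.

Stage 1 [69T→75T]: ω = 2993.0000×69/75 = 2753.5600 rpm, dir flips to −; running = −2753.5600
Stage 2 [72T→72T]: ω = 2753.5600×72/72 = 2753.5600 rpm, dir flips to +; running = +2753.5600
Stage 3 [12T→92T]: ω = 2753.5600×12/92 = 359.1600 rpm, dir flips to −; running = −359.1600

-359.1600 rpm (opposite to input, |ω| = 359.1600 rpm)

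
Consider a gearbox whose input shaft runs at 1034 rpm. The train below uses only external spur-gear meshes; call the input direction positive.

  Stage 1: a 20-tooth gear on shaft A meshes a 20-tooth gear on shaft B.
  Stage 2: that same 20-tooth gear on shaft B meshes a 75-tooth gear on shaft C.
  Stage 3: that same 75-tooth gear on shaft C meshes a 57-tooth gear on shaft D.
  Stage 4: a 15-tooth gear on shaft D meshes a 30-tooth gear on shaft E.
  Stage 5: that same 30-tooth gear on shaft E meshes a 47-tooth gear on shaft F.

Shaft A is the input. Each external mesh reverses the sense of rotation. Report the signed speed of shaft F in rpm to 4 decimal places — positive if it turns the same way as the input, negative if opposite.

-115.7895 rpm (opposite to input, |ω| = 115.7895 rpm)

Stage 1 [20T→20T]: ω = 1034.0000×20/20 = 1034.0000 rpm, dir flips to −; running = −1034.0000
Stage 2 [20T→75T]: ω = 1034.0000×20/75 = 275.7333 rpm, dir flips to +; running = +275.7333
Stage 3 [75T→57T]: ω = 275.7333×75/57 = 362.8070 rpm, dir flips to −; running = −362.8070
Stage 4 [15T→30T]: ω = 362.8070×15/30 = 181.4035 rpm, dir flips to +; running = +181.4035
Stage 5 [30T→47T]: ω = 181.4035×30/47 = 115.7895 rpm, dir flips to −; running = −115.7895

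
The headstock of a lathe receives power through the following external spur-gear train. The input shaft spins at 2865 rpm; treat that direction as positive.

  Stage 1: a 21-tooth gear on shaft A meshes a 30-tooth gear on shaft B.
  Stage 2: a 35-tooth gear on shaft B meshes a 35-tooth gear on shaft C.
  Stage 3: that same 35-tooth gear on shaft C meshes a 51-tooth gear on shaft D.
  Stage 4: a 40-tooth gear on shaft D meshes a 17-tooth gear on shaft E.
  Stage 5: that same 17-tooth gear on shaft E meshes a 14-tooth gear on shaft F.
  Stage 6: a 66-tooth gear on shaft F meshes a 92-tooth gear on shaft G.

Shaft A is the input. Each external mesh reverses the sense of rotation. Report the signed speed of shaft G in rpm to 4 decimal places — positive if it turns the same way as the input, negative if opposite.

+2821.0358 rpm (same as input, |ω| = 2821.0358 rpm)

Stage 1 [21T→30T]: ω = 2865.0000×21/30 = 2005.5000 rpm, dir flips to −; running = −2005.5000
Stage 2 [35T→35T]: ω = 2005.5000×35/35 = 2005.5000 rpm, dir flips to +; running = +2005.5000
Stage 3 [35T→51T]: ω = 2005.5000×35/51 = 1376.3235 rpm, dir flips to −; running = −1376.3235
Stage 4 [40T→17T]: ω = 1376.3235×40/17 = 3238.4083 rpm, dir flips to +; running = +3238.4083
Stage 5 [17T→14T]: ω = 3238.4083×17/14 = 3932.3529 rpm, dir flips to −; running = −3932.3529
Stage 6 [66T→92T]: ω = 3932.3529×66/92 = 2821.0358 rpm, dir flips to +; running = +2821.0358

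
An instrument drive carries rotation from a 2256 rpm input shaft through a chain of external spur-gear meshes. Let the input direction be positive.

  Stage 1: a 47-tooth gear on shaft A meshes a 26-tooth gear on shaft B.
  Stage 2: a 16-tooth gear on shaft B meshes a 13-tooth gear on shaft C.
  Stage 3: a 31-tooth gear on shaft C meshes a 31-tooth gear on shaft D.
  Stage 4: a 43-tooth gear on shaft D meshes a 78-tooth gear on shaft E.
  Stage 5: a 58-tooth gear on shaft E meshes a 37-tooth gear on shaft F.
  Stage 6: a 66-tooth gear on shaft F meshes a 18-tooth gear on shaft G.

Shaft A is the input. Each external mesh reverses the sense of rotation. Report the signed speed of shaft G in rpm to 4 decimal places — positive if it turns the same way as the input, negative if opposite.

Stage 1 [47T→26T]: ω = 2256.0000×47/26 = 4078.1538 rpm, dir flips to −; running = −4078.1538
Stage 2 [16T→13T]: ω = 4078.1538×16/13 = 5019.2663 rpm, dir flips to +; running = +5019.2663
Stage 3 [31T→31T]: ω = 5019.2663×31/31 = 5019.2663 rpm, dir flips to −; running = −5019.2663
Stage 4 [43T→78T]: ω = 5019.2663×43/78 = 2767.0314 rpm, dir flips to +; running = +2767.0314
Stage 5 [58T→37T]: ω = 2767.0314×58/37 = 4337.5087 rpm, dir flips to −; running = −4337.5087
Stage 6 [66T→18T]: ω = 4337.5087×66/18 = 15904.1985 rpm, dir flips to +; running = +15904.1985

+15904.1985 rpm (same as input, |ω| = 15904.1985 rpm)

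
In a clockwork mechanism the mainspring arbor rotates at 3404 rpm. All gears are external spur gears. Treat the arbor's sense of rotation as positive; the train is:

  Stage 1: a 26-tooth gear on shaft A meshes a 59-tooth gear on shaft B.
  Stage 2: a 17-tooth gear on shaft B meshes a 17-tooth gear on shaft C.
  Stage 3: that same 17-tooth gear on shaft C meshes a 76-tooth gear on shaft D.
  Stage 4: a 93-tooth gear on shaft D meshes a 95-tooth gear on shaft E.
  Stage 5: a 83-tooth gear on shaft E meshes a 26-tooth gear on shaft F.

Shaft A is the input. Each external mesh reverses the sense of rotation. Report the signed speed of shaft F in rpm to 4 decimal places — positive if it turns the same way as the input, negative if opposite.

-1048.6011 rpm (opposite to input, |ω| = 1048.6011 rpm)

Stage 1 [26T→59T]: ω = 3404.0000×26/59 = 1500.0678 rpm, dir flips to −; running = −1500.0678
Stage 2 [17T→17T]: ω = 1500.0678×17/17 = 1500.0678 rpm, dir flips to +; running = +1500.0678
Stage 3 [17T→76T]: ω = 1500.0678×17/76 = 335.5415 rpm, dir flips to −; running = −335.5415
Stage 4 [93T→95T]: ω = 335.5415×93/95 = 328.4774 rpm, dir flips to +; running = +328.4774
Stage 5 [83T→26T]: ω = 328.4774×83/26 = 1048.6011 rpm, dir flips to −; running = −1048.6011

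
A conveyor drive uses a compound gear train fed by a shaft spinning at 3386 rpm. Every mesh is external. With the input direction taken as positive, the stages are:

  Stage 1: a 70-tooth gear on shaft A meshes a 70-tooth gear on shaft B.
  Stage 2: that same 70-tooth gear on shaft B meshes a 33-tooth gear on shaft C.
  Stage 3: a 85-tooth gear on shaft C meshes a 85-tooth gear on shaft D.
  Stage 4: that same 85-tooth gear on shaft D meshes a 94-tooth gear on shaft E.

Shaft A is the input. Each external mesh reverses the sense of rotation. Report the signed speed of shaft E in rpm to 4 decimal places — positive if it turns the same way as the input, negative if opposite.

Stage 1 [70T→70T]: ω = 3386.0000×70/70 = 3386.0000 rpm, dir flips to −; running = −3386.0000
Stage 2 [70T→33T]: ω = 3386.0000×70/33 = 7182.4242 rpm, dir flips to +; running = +7182.4242
Stage 3 [85T→85T]: ω = 7182.4242×85/85 = 7182.4242 rpm, dir flips to −; running = −7182.4242
Stage 4 [85T→94T]: ω = 7182.4242×85/94 = 6494.7453 rpm, dir flips to +; running = +6494.7453

+6494.7453 rpm (same as input, |ω| = 6494.7453 rpm)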